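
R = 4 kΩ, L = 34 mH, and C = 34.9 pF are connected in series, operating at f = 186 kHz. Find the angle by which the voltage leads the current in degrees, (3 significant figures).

ω = 2πf = 1.169e+06 rad/s
X_L = ωL = 39700 Ω
X_C = 1/(ωC) = 24500 Ω
Net reactance X = X_L − X_C = 15200 Ω
Z = 4000 + j15200 Ω
|Z| = √(4000² + 15200²) = 15700 Ω
∠Z = arctan(15200/4000) = 75.3°

75.3°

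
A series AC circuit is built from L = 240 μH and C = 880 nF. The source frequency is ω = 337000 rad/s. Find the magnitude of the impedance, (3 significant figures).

77.5 Ω

X_L = ωL = 80.9 Ω
X_C = 1/(ωC) = 3.37 Ω
Net reactance X = X_L − X_C = 77.5 Ω
Z = j77.5 Ω
|Z| = √(0² + 77.5²) = 77.5 Ω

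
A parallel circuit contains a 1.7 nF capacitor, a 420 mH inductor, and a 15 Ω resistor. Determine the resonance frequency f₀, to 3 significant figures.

5.96 kHz

ω₀ = 1/√(LC) = 1/√(0.42 × 1.7e-09) = 37420 rad/s
f₀ = ω₀/(2π) = 5.96 kHz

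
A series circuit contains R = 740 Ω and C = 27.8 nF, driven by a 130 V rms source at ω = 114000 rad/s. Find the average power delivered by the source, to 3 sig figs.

19.3 W

X_C = 1/(ωC) = 316 Ω
Z = 740 − j316 Ω
|Z| = √(740² + 316²) = 804 Ω
∠Z = arctan(-316/740) = -23.1°
I = V/|Z| = 162 mA
P = VI cos φ = 130 × 0.162 × cos(-23.1°) = 19.3 W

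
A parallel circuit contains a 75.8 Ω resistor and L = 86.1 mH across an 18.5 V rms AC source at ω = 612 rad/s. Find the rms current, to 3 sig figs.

X_L = ωL = 52.7 Ω
Parallel: admittances add. Y = 1/R + 1/(jωL)
Y = (0.0132 − j0.0190) S
|Y| = 0.0231 S → |Z| = 1/|Y| = 43.3 Ω, ∠Z = −∠Y = 55.2°
I = V/|Z| = 18.5/43.3 = 428 mA

428 mA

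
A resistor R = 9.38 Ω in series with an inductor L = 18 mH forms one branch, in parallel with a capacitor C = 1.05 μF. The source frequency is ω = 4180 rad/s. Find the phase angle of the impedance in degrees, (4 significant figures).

79.38°

X_L = ωL = 75.24 Ω
X_C = 1/(ωC) = 227.8 Ω
Branch 1 (R+jX_L): Z₁ = 9.380 + j75.24 Ω, |Z₁| = 75.82 Ω
Branch 2 (−jX_C): Z₂ = −j227.8 Ω
Parallel: Z = Z₁Z₂/(Z₁+Z₂), |Z| = 113.0 Ω, ∠Z = 79.38°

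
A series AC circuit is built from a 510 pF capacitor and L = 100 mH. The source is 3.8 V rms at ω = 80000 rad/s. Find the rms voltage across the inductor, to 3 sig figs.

1.84 V

X_L = ωL = 8000 Ω
X_C = 1/(ωC) = 24500 Ω
Net reactance X = X_L − X_C = -16500 Ω
Z = − j16500 Ω
|Z| = √(0² + 16500²) = 16500 Ω
I = V/|Z| = 230 μA
V_L = I·|Z_L| = 0.000230 × 8000 = 1.84 V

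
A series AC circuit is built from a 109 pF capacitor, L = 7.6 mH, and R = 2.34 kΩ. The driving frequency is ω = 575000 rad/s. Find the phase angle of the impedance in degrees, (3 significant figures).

X_L = ωL = 4370 Ω
X_C = 1/(ωC) = 16000 Ω
Net reactance X = X_L − X_C = -11600 Ω
Z = 2340 − j11600 Ω
|Z| = √(2340² + 11600²) = 11800 Ω
∠Z = arctan(-11600/2340) = -78.6°

-78.6°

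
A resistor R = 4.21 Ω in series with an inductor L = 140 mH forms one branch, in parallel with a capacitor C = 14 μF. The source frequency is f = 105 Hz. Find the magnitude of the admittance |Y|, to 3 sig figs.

ω = 2πf = 659.7 rad/s
X_L = ωL = 92.4 Ω
X_C = 1/(ωC) = 108 Ω
Branch 1 (R+jX_L): Z₁ = 4.21 + j92.4 Ω, |Z₁| = 92.5 Ω
Branch 2 (−jX_C): Z₂ = −j108 Ω
Parallel: Z = Z₁Z₂/(Z₁+Z₂), |Z| = 608 Ω, ∠Z = 72.6°
|Y| = 1/|Z| = 1.64 mS

1.64 mS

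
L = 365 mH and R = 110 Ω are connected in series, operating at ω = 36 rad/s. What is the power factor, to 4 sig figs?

X_L = ωL = 13.14 Ω
Z = 110.0 + j13.14 Ω
|Z| = √(110.0² + 13.14²) = 110.8 Ω
∠Z = arctan(13.14/110.0) = 6.812°
cos φ = cos(6.812°) = 0.9929

0.9929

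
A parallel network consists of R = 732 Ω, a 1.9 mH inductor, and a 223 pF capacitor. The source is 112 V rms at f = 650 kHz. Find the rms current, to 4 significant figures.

176.3 mA

ω = 2πf = 4.084e+06 rad/s
X_L = ωL = 7760 Ω
X_C = 1/(ωC) = 1098 Ω
Parallel: admittances add. Y = 1/R + 1/(jωL) + jωC
Y = (0.001366 + j0.0007819) S
|Y| = 0.001574 S → |Z| = 1/|Y| = 635.3 Ω, ∠Z = −∠Y = -29.78°
I = V/|Z| = 112/635.3 = 176.3 mA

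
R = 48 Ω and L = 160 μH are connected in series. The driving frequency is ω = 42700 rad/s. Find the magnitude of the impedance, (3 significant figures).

X_L = ωL = 6.83 Ω
Z = 48.0 + j6.83 Ω
|Z| = √(48.0² + 6.83²) = 48.5 Ω

48.5 Ω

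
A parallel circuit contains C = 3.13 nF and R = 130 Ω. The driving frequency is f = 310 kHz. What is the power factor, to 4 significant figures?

ω = 2πf = 1.948e+06 rad/s
X_C = 1/(ωC) = 164.0 Ω
Parallel: admittances add. Y = 1/R + jωC
Y = (0.007692 + j0.006097) S
|Y| = 0.009815 S → |Z| = 1/|Y| = 101.9 Ω, ∠Z = −∠Y = -38.40°
cos φ = cos(-38.40°) = 0.7837

0.7837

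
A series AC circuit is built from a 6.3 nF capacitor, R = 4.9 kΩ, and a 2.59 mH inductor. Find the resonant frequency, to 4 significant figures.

ω₀ = 1/√(LC) = 1/√(0.00259 × 6.3e-09) = 247600 rad/s
f₀ = ω₀/(2π) = 39.40 kHz

39.40 kHz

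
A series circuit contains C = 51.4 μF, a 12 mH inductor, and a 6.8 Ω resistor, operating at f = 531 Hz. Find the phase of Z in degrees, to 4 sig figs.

78.76°

ω = 2πf = 3336 rad/s
X_L = ωL = 40.04 Ω
X_C = 1/(ωC) = 5.831 Ω
Net reactance X = X_L − X_C = 34.21 Ω
Z = 6.800 + j34.21 Ω
|Z| = √(6.800² + 34.21²) = 34.87 Ω
∠Z = arctan(34.21/6.800) = 78.76°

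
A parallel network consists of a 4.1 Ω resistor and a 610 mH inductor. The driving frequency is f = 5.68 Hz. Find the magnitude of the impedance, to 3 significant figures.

ω = 2πf = 35.69 rad/s
X_L = ωL = 21.8 Ω
Parallel: admittances add. Y = 1/R + 1/(jωL)
Y = (0.244 − j0.0459) S
|Y| = 0.248 S → |Z| = 1/|Y| = 4.03 Ω, ∠Z = −∠Y = 10.7°

4.03 Ω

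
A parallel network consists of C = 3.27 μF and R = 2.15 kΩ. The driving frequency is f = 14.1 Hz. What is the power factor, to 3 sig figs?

0.849

ω = 2πf = 88.59 rad/s
X_C = 1/(ωC) = 3450 Ω
Parallel: admittances add. Y = 1/R + jωC
Y = (0.000465 + j0.000290) S
|Y| = 0.000548 S → |Z| = 1/|Y| = 1820 Ω, ∠Z = −∠Y = -31.9°
cos φ = cos(-31.9°) = 0.849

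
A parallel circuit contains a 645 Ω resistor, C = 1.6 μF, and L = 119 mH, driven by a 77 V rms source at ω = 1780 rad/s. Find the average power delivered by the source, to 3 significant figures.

9.19 W

X_L = ωL = 212 Ω
X_C = 1/(ωC) = 351 Ω
Parallel: admittances add. Y = 1/R + 1/(jωL) + jωC
Y = (0.00155 − j0.00187) S
|Y| = 0.00243 S → |Z| = 1/|Y| = 411 Ω, ∠Z = −∠Y = 50.4°
I = V/|Z| = 187 mA
P = VI cos φ = 77 × 0.187 × cos(50.4°) = 9.19 W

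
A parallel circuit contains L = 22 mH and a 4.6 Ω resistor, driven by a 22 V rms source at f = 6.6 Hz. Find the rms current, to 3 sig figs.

ω = 2πf = 41.47 rad/s
X_L = ωL = 0.912 Ω
Parallel: admittances add. Y = 1/R + 1/(jωL)
Y = (0.217 − j1.10) S
|Y| = 1.12 S → |Z| = 1/|Y| = 0.895 Ω, ∠Z = −∠Y = 78.8°
I = V/|Z| = 22/0.895 = 24.6 A

24.6 A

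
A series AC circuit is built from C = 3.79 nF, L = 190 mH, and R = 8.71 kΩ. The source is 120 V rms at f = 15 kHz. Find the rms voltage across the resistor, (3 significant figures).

ω = 2πf = 94250 rad/s
X_L = ωL = 17900 Ω
X_C = 1/(ωC) = 2800 Ω
Net reactance X = X_L − X_C = 15100 Ω
Z = 8710 + j15100 Ω
|Z| = √(8710² + 15100²) = 17400 Ω
I = V/|Z| = 6.88 mA
V_R = I·|Z_R| = 0.00688 × 8710 = 59.9 V

59.9 V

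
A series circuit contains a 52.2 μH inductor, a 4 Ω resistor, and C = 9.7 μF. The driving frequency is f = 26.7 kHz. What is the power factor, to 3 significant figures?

0.441

ω = 2πf = 167800 rad/s
X_L = ωL = 8.76 Ω
X_C = 1/(ωC) = 0.615 Ω
Net reactance X = X_L − X_C = 8.14 Ω
Z = 4.00 + j8.14 Ω
|Z| = √(4.00² + 8.14²) = 9.07 Ω
∠Z = arctan(8.14/4.00) = 63.8°
cos φ = cos(63.8°) = 0.441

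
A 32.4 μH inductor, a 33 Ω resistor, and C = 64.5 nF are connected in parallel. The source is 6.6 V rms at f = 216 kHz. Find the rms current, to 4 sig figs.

ω = 2πf = 1.357e+06 rad/s
X_L = ωL = 43.97 Ω
X_C = 1/(ωC) = 11.42 Ω
Parallel: admittances add. Y = 1/R + 1/(jωL) + jωC
Y = (0.03030 + j0.06480) S
|Y| = 0.07153 S → |Z| = 1/|Y| = 13.98 Ω, ∠Z = −∠Y = -64.94°
I = V/|Z| = 6.6/13.98 = 472.1 mA

472.1 mA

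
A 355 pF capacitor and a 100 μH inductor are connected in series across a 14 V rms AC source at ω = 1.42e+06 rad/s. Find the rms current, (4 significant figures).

X_L = ωL = 142.0 Ω
X_C = 1/(ωC) = 1984 Ω
Net reactance X = X_L − X_C = -1842 Ω
Z = − j1842 Ω
|Z| = √(0² + 1842²) = 1842 Ω
I = V/|Z| = 14/1842 = 7.602 mA

7.602 mA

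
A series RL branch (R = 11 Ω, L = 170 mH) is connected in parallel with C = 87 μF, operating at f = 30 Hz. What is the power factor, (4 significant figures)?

ω = 2πf = 188.5 rad/s
X_L = ωL = 32.04 Ω
X_C = 1/(ωC) = 60.98 Ω
Branch 1 (R+jX_L): Z₁ = 11.00 + j32.04 Ω, |Z₁| = 33.88 Ω
Branch 2 (−jX_C): Z₂ = −j60.98 Ω
Parallel: Z = Z₁Z₂/(Z₁+Z₂), |Z| = 66.74 Ω, ∠Z = 50.24°
cos φ = cos(50.24°) = 0.6396

0.6396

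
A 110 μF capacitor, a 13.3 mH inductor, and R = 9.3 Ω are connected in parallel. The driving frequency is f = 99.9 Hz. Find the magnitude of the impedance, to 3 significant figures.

8.41 Ω

ω = 2πf = 627.7 rad/s
X_L = ωL = 8.35 Ω
X_C = 1/(ωC) = 14.5 Ω
Parallel: admittances add. Y = 1/R + 1/(jωL) + jωC
Y = (0.108 − j0.0507) S
|Y| = 0.119 S → |Z| = 1/|Y| = 8.41 Ω, ∠Z = −∠Y = 25.3°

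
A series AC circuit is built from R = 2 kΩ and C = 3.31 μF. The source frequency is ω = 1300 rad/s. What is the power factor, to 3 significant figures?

0.993

X_C = 1/(ωC) = 232 Ω
Z = 2000 − j232 Ω
|Z| = √(2000² + 232²) = 2010 Ω
∠Z = arctan(-232/2000) = -6.63°
cos φ = cos(-6.63°) = 0.993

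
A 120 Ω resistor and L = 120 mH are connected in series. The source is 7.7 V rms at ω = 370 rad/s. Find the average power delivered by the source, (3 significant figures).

435 mW

X_L = ωL = 44.4 Ω
Z = 120 + j44.4 Ω
|Z| = √(120² + 44.4²) = 128 Ω
∠Z = arctan(44.4/120) = 20.3°
I = V/|Z| = 60.2 mA
P = VI cos φ = 7.7 × 0.0602 × cos(20.3°) = 435 mW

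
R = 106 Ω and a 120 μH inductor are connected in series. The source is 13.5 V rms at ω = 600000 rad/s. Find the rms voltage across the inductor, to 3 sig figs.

X_L = ωL = 72.0 Ω
Z = 106 + j72.0 Ω
|Z| = √(106² + 72.0²) = 128 Ω
I = V/|Z| = 105 mA
V_L = I·|Z_L| = 0.105 × 72.0 = 7.59 V

7.59 V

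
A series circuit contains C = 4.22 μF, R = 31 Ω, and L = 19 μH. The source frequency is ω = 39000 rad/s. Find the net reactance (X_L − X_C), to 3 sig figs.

-5.34 Ω

X_L = ωL = 0.741 Ω
X_C = 1/(ωC) = 6.08 Ω
X = 0.741 − 6.08 = -5.34 Ω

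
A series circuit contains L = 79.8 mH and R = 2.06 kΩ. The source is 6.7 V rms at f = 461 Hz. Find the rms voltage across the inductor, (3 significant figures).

ω = 2πf = 2897 rad/s
X_L = ωL = 231 Ω
Z = 2060 + j231 Ω
|Z| = √(2060² + 231²) = 2070 Ω
I = V/|Z| = 3.23 mA
V_L = I·|Z_L| = 0.00323 × 231 = 0.747 V

0.747 V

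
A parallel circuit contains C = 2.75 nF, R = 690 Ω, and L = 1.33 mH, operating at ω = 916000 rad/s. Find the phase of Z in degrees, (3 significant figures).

-49.5°

X_L = ωL = 1220 Ω
X_C = 1/(ωC) = 397 Ω
Parallel: admittances add. Y = 1/R + 1/(jωL) + jωC
Y = (0.00145 + j0.00170) S
|Y| = 0.00223 S → |Z| = 1/|Y| = 448 Ω, ∠Z = −∠Y = -49.5°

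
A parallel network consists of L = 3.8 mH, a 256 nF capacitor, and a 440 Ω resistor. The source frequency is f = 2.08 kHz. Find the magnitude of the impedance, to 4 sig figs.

59.02 Ω

ω = 2πf = 13070 rad/s
X_L = ωL = 49.66 Ω
X_C = 1/(ωC) = 298.9 Ω
Parallel: admittances add. Y = 1/R + 1/(jωL) + jωC
Y = (0.002273 − j0.01679) S
|Y| = 0.01694 S → |Z| = 1/|Y| = 59.02 Ω, ∠Z = −∠Y = 82.29°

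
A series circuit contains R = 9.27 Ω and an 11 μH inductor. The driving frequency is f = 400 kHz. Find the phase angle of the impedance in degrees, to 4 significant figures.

ω = 2πf = 2.513e+06 rad/s
X_L = ωL = 27.65 Ω
Z = 9.270 + j27.65 Ω
|Z| = √(9.270² + 27.65²) = 29.16 Ω
∠Z = arctan(27.65/9.270) = 71.46°

71.46°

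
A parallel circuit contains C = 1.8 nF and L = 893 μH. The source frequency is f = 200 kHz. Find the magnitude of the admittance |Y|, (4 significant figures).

ω = 2πf = 1.257e+06 rad/s
X_L = ωL = 1122 Ω
X_C = 1/(ωC) = 442.1 Ω
Parallel: admittances add. Y = 1/(jωL) + jωC
Y = (0 + j0.001371) S
|Y| = 0.001371 S → |Z| = 1/|Y| = 729.5 Ω, ∠Z = −∠Y = -90.00°

1.371 mS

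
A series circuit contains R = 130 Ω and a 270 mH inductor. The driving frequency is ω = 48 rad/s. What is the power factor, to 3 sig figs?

0.995

X_L = ωL = 13.0 Ω
Z = 130 + j13.0 Ω
|Z| = √(130² + 13.0²) = 131 Ω
∠Z = arctan(13.0/130) = 5.69°
cos φ = cos(5.69°) = 0.995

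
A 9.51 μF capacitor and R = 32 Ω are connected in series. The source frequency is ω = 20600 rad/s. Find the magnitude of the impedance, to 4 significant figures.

X_C = 1/(ωC) = 5.104 Ω
Z = 32.00 − j5.104 Ω
|Z| = √(32.00² + 5.104²) = 32.40 Ω

32.40 Ω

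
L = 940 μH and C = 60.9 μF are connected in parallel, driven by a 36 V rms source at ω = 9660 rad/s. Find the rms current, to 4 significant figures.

X_L = ωL = 9.080 Ω
X_C = 1/(ωC) = 1.700 Ω
Parallel: admittances add. Y = 1/(jωL) + jωC
Y = (0 + j0.4782) S
|Y| = 0.4782 S → |Z| = 1/|Y| = 2.091 Ω, ∠Z = −∠Y = -90.00°
I = V/|Z| = 36/2.091 = 17.21 A

17.21 A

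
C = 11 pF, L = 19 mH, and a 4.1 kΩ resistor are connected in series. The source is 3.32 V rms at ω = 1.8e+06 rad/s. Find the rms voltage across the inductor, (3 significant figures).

X_L = ωL = 34200 Ω
X_C = 1/(ωC) = 50500 Ω
Net reactance X = X_L − X_C = -16300 Ω
Z = 4100 − j16300 Ω
|Z| = √(4100² + 16300²) = 16800 Ω
I = V/|Z| = 197 μA
V_L = I·|Z_L| = 0.000197 × 34200 = 6.75 V

6.75 V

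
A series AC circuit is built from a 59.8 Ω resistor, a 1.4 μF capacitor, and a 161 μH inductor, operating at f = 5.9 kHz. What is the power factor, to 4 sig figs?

ω = 2πf = 37070 rad/s
X_L = ωL = 5.968 Ω
X_C = 1/(ωC) = 19.27 Ω
Net reactance X = X_L − X_C = -13.30 Ω
Z = 59.80 − j13.30 Ω
|Z| = √(59.80² + 13.30²) = 61.26 Ω
∠Z = arctan(-13.30/59.80) = -12.54°
cos φ = cos(-12.54°) = 0.9761

0.9761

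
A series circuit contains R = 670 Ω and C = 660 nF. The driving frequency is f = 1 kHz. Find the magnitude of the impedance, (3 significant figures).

ω = 2πf = 6283 rad/s
X_C = 1/(ωC) = 241 Ω
Z = 670 − j241 Ω
|Z| = √(670² + 241²) = 712 Ω

712 Ω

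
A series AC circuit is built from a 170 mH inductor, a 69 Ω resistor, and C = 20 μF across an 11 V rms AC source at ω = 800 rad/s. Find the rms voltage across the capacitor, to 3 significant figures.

X_L = ωL = 136 Ω
X_C = 1/(ωC) = 62.5 Ω
Net reactance X = X_L − X_C = 73.5 Ω
Z = 69.0 + j73.5 Ω
|Z| = √(69.0² + 73.5²) = 101 Ω
I = V/|Z| = 109 mA
V_C = I·|Z_C| = 0.109 × 62.5 = 6.82 V

6.82 V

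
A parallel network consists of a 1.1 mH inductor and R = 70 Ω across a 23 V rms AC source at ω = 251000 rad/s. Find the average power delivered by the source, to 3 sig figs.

X_L = ωL = 276 Ω
Parallel: admittances add. Y = 1/R + 1/(jωL)
Y = (0.0143 − j0.00362) S
|Y| = 0.0147 S → |Z| = 1/|Y| = 67.9 Ω, ∠Z = −∠Y = 14.2°
I = V/|Z| = 339 mA
P = VI cos φ = 23 × 0.339 × cos(14.2°) = 7.56 W

7.56 W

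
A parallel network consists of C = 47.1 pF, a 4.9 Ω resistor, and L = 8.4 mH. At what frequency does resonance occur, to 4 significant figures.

ω₀ = 1/√(LC) = 1/√(0.0084 × 4.71e-11) = 1.59e+06 rad/s
f₀ = ω₀/(2π) = 253.0 kHz

253.0 kHz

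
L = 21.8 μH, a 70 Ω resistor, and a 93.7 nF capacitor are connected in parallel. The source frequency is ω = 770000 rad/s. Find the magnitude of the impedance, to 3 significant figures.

52.5 Ω

X_L = ωL = 16.8 Ω
X_C = 1/(ωC) = 13.9 Ω
Parallel: admittances add. Y = 1/R + 1/(jωL) + jωC
Y = (0.0143 + j0.0126) S
|Y| = 0.0190 S → |Z| = 1/|Y| = 52.5 Ω, ∠Z = −∠Y = -41.4°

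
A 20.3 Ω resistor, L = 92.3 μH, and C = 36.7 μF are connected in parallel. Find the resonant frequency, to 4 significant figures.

ω₀ = 1/√(LC) = 1/√(9.23e-05 × 3.67e-05) = 17180 rad/s
f₀ = ω₀/(2π) = 2.735 kHz

2.735 kHz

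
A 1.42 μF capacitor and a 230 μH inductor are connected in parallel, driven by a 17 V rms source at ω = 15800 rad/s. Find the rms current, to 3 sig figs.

X_L = ωL = 3.63 Ω
X_C = 1/(ωC) = 44.6 Ω
Parallel: admittances add. Y = 1/(jωL) + jωC
Y = (0 − j0.253) S
|Y| = 0.253 S → |Z| = 1/|Y| = 3.96 Ω, ∠Z = −∠Y = 90.0°
I = V/|Z| = 17/3.96 = 4.30 A

4.30 A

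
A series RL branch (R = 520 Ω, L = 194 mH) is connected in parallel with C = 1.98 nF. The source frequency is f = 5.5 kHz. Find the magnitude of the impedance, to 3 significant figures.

ω = 2πf = 34560 rad/s
X_L = ωL = 6700 Ω
X_C = 1/(ωC) = 14600 Ω
Branch 1 (R+jX_L): Z₁ = 520 + j6700 Ω, |Z₁| = 6720 Ω
Branch 2 (−jX_C): Z₂ = −j14600 Ω
Parallel: Z = Z₁Z₂/(Z₁+Z₂), |Z| = 12400 Ω, ∠Z = 81.8°

12400 Ω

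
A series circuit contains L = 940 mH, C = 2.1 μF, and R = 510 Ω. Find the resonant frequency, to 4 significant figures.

ω₀ = 1/√(LC) = 1/√(0.94 × 2.1e-06) = 711.7 rad/s
f₀ = ω₀/(2π) = 113.3 Hz

113.3 Hz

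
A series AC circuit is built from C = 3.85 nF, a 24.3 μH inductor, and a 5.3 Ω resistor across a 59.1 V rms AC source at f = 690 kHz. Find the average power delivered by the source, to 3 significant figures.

8.85 W

ω = 2πf = 4.335e+06 rad/s
X_L = ωL = 105 Ω
X_C = 1/(ωC) = 59.9 Ω
Net reactance X = X_L − X_C = 45.4 Ω
Z = 5.30 + j45.4 Ω
|Z| = √(5.30² + 45.4²) = 45.7 Ω
∠Z = arctan(45.4/5.30) = 83.3°
I = V/|Z| = 1.29 A
P = VI cos φ = 59.1 × 1.29 × cos(83.3°) = 8.85 W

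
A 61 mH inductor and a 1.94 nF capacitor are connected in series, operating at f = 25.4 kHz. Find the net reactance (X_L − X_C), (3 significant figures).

6510 Ω

ω = 2πf = 159600 rad/s
X_L = ωL = 9740 Ω
X_C = 1/(ωC) = 3230 Ω
X = 9740 − 3230 = 6510 Ω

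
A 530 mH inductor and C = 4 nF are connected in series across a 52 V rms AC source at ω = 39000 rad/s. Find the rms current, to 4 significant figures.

X_L = ωL = 20670 Ω
X_C = 1/(ωC) = 6410 Ω
Net reactance X = X_L − X_C = 14260 Ω
Z = j14260 Ω
|Z| = √(0² + 14260²) = 14260 Ω
I = V/|Z| = 52/14260 = 3.647 mA

3.647 mA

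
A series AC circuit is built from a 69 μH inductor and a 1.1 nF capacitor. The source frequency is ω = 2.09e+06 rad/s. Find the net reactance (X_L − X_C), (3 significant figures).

X_L = ωL = 144 Ω
X_C = 1/(ωC) = 435 Ω
X = 144 − 435 = -291 Ω

-291 Ω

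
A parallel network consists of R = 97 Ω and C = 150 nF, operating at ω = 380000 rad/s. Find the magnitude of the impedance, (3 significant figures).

17.3 Ω

X_C = 1/(ωC) = 17.5 Ω
Parallel: admittances add. Y = 1/R + jωC
Y = (0.0103 + j0.0570) S
|Y| = 0.0579 S → |Z| = 1/|Y| = 17.3 Ω, ∠Z = −∠Y = -79.7°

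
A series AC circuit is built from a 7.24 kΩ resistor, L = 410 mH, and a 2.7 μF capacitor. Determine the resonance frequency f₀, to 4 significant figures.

151.3 Hz

ω₀ = 1/√(LC) = 1/√(0.41 × 2.7e-06) = 950.4 rad/s
f₀ = ω₀/(2π) = 151.3 Hz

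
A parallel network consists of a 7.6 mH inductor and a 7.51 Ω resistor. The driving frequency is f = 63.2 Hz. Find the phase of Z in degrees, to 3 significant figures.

ω = 2πf = 397.1 rad/s
X_L = ωL = 3.02 Ω
Parallel: admittances add. Y = 1/R + 1/(jωL)
Y = (0.133 − j0.331) S
|Y| = 0.357 S → |Z| = 1/|Y| = 2.80 Ω, ∠Z = −∠Y = 68.1°

68.1°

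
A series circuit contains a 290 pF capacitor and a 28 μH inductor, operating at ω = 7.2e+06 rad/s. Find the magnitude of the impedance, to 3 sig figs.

277 Ω

X_L = ωL = 202 Ω
X_C = 1/(ωC) = 479 Ω
Net reactance X = X_L − X_C = -277 Ω
Z = − j277 Ω
|Z| = √(0² + 277²) = 277 Ω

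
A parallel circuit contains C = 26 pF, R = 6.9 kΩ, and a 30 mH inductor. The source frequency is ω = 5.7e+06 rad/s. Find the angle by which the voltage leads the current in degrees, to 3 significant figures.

X_L = ωL = 171000 Ω
X_C = 1/(ωC) = 6750 Ω
Parallel: admittances add. Y = 1/R + 1/(jωL) + jωC
Y = (0.000145 + j0.000142) S
|Y| = 0.000203 S → |Z| = 1/|Y| = 4920 Ω, ∠Z = −∠Y = -44.5°

-44.5°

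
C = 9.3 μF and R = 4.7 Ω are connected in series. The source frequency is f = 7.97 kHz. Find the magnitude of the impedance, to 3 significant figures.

5.17 Ω

ω = 2πf = 50080 rad/s
X_C = 1/(ωC) = 2.15 Ω
Z = 4.70 − j2.15 Ω
|Z| = √(4.70² + 2.15²) = 5.17 Ω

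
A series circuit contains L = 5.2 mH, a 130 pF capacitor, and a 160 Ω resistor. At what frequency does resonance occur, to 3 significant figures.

ω₀ = 1/√(LC) = 1/√(0.0052 × 1.3e-10) = 1.216e+06 rad/s
f₀ = ω₀/(2π) = 194 kHz

194 kHz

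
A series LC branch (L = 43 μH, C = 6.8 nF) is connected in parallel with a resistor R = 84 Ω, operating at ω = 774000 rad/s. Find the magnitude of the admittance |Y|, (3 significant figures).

X_L = ωL = 33.3 Ω
X_C = 1/(ωC) = 190 Ω
Branch 1: Z₁ = R = 84.0 Ω
Branch 2 (series LC): Z₂ = j(X_L − X_C) = −j157 Ω
Parallel: Z = Z₁Z₂/(Z₁+Z₂), |Z| = 74.0 Ω, ∠Z = -28.2°
|Y| = 1/|Z| = 13.5 mS

13.5 mS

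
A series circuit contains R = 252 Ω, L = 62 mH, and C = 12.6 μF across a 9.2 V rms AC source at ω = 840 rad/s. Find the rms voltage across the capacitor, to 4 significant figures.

3.402 V

X_L = ωL = 52.08 Ω
X_C = 1/(ωC) = 94.48 Ω
Net reactance X = X_L − X_C = -42.40 Ω
Z = 252.0 − j42.40 Ω
|Z| = √(252.0² + 42.40²) = 255.5 Ω
I = V/|Z| = 36.00 mA
V_C = I·|Z_C| = 0.03600 × 94.48 = 3.402 V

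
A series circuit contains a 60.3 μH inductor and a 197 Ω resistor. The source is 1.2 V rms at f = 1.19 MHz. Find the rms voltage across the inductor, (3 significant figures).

1.10 V

ω = 2πf = 7.477e+06 rad/s
X_L = ωL = 451 Ω
Z = 197 + j451 Ω
|Z| = √(197² + 451²) = 492 Ω
I = V/|Z| = 2.44 mA
V_L = I·|Z_L| = 0.00244 × 451 = 1.10 V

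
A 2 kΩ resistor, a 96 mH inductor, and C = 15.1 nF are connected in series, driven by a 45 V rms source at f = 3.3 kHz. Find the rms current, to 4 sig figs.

19.28 mA

ω = 2πf = 20730 rad/s
X_L = ωL = 1991 Ω
X_C = 1/(ωC) = 3194 Ω
Net reactance X = X_L − X_C = -1203 Ω
Z = 2000 − j1203 Ω
|Z| = √(2000² + 1203²) = 2334 Ω
I = V/|Z| = 45/2334 = 19.28 mA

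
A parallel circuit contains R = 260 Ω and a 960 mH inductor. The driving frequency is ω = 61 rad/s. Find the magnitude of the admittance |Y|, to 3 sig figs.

17.5 mS

X_L = ωL = 58.6 Ω
Parallel: admittances add. Y = 1/R + 1/(jωL)
Y = (0.00385 − j0.0171) S
|Y| = 0.0175 S → |Z| = 1/|Y| = 57.1 Ω, ∠Z = −∠Y = 77.3°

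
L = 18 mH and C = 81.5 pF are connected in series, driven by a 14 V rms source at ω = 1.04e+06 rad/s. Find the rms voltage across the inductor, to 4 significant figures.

X_L = ωL = 18720 Ω
X_C = 1/(ωC) = 11800 Ω
Net reactance X = X_L − X_C = 6922 Ω
Z = j6922 Ω
|Z| = √(0² + 6922²) = 6922 Ω
I = V/|Z| = 2.023 mA
V_L = I·|Z_L| = 0.002023 × 18720 = 37.86 V

37.86 V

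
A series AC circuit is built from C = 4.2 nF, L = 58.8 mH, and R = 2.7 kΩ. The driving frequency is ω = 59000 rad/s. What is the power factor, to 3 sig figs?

X_L = ωL = 3470 Ω
X_C = 1/(ωC) = 4040 Ω
Net reactance X = X_L − X_C = -566 Ω
Z = 2700 − j566 Ω
|Z| = √(2700² + 566²) = 2760 Ω
∠Z = arctan(-566/2700) = -11.8°
cos φ = cos(-11.8°) = 0.979

0.979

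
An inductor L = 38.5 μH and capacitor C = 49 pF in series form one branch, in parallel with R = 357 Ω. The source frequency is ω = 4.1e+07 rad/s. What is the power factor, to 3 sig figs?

0.950

X_L = ωL = 1580 Ω
X_C = 1/(ωC) = 498 Ω
Branch 1: Z₁ = R = 357 Ω
Branch 2 (series LC): Z₂ = j(X_L − X_C) = j1080 Ω
Parallel: Z = Z₁Z₂/(Z₁+Z₂), |Z| = 339 Ω, ∠Z = 18.3°
cos φ = cos(18.3°) = 0.950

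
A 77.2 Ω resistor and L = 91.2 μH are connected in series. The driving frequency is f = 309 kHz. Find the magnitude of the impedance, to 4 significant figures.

193.2 Ω

ω = 2πf = 1.942e+06 rad/s
X_L = ωL = 177.1 Ω
Z = 77.20 + j177.1 Ω
|Z| = √(77.20² + 177.1²) = 193.2 Ω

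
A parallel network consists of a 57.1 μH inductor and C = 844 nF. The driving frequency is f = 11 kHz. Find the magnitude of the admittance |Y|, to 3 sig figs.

ω = 2πf = 69120 rad/s
X_L = ωL = 3.95 Ω
X_C = 1/(ωC) = 17.1 Ω
Parallel: admittances add. Y = 1/(jωL) + jωC
Y = (0 − j0.195) S
|Y| = 0.195 S → |Z| = 1/|Y| = 5.13 Ω, ∠Z = −∠Y = 90.0°

195 mS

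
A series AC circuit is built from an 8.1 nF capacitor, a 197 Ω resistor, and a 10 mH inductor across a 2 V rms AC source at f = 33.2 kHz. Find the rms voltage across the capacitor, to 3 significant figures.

0.785 V

ω = 2πf = 208600 rad/s
X_L = ωL = 2090 Ω
X_C = 1/(ωC) = 592 Ω
Net reactance X = X_L − X_C = 1490 Ω
Z = 197 + j1490 Ω
|Z| = √(197² + 1490²) = 1510 Ω
I = V/|Z| = 1.33 mA
V_C = I·|Z_C| = 0.00133 × 592 = 0.785 V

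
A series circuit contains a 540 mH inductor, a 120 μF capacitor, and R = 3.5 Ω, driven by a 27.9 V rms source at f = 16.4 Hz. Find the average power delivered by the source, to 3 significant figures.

4.20 W

ω = 2πf = 103.0 rad/s
X_L = ωL = 55.6 Ω
X_C = 1/(ωC) = 80.9 Ω
Net reactance X = X_L − X_C = -25.2 Ω
Z = 3.50 − j25.2 Ω
|Z| = √(3.50² + 25.2²) = 25.5 Ω
∠Z = arctan(-25.2/3.50) = -82.1°
I = V/|Z| = 1.10 A
P = VI cos φ = 27.9 × 1.10 × cos(-82.1°) = 4.20 W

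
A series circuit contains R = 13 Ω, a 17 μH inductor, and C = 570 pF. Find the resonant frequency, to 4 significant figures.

1.617 MHz

ω₀ = 1/√(LC) = 1/√(1.7e-05 × 5.7e-10) = 1.016e+07 rad/s
f₀ = ω₀/(2π) = 1.617 MHz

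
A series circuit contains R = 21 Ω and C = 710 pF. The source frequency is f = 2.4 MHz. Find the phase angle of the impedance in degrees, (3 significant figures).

-77.3°

ω = 2πf = 1.508e+07 rad/s
X_C = 1/(ωC) = 93.4 Ω
Z = 21.0 − j93.4 Ω
|Z| = √(21.0² + 93.4²) = 95.7 Ω
∠Z = arctan(-93.4/21.0) = -77.3°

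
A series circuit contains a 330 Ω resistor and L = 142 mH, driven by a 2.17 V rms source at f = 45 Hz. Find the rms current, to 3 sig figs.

6.53 mA

ω = 2πf = 282.7 rad/s
X_L = ωL = 40.1 Ω
Z = 330 + j40.1 Ω
|Z| = √(330² + 40.1²) = 332 Ω
I = V/|Z| = 2.17/332 = 6.53 mA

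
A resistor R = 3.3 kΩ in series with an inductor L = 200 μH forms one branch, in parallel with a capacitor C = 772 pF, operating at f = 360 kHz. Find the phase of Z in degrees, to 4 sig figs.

ω = 2πf = 2.262e+06 rad/s
X_L = ωL = 452.4 Ω
X_C = 1/(ωC) = 572.7 Ω
Branch 1 (R+jX_L): Z₁ = 3300 + j452.4 Ω, |Z₁| = 3331 Ω
Branch 2 (−jX_C): Z₂ = −j572.7 Ω
Parallel: Z = Z₁Z₂/(Z₁+Z₂), |Z| = 577.6 Ω, ∠Z = -80.11°

-80.11°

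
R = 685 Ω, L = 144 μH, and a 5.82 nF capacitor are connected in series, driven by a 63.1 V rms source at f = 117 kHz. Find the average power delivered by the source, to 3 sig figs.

ω = 2πf = 735100 rad/s
X_L = ωL = 106 Ω
X_C = 1/(ωC) = 234 Ω
Net reactance X = X_L − X_C = -128 Ω
Z = 685 − j128 Ω
|Z| = √(685² + 128²) = 697 Ω
∠Z = arctan(-128/685) = -10.6°
I = V/|Z| = 90.6 mA
P = VI cos φ = 63.1 × 0.0906 × cos(-10.6°) = 5.62 W

5.62 W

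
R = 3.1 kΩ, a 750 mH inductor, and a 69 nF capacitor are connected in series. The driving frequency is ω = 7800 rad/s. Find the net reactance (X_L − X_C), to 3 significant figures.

3990 Ω

X_L = ωL = 5850 Ω
X_C = 1/(ωC) = 1860 Ω
X = 5850 − 1860 = 3990 Ω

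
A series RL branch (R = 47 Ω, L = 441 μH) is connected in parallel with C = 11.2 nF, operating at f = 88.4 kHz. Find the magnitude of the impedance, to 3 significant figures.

ω = 2πf = 555400 rad/s
X_L = ωL = 245 Ω
X_C = 1/(ωC) = 161 Ω
Branch 1 (R+jX_L): Z₁ = 47.0 + j245 Ω, |Z₁| = 249 Ω
Branch 2 (−jX_C): Z₂ = −j161 Ω
Parallel: Z = Z₁Z₂/(Z₁+Z₂), |Z| = 416 Ω, ∠Z = -71.7°

416 Ω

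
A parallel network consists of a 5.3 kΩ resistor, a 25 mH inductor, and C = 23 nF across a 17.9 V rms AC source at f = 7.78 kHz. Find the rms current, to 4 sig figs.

ω = 2πf = 48880 rad/s
X_L = ωL = 1222 Ω
X_C = 1/(ωC) = 889.4 Ω
Parallel: admittances add. Y = 1/R + 1/(jωL) + jωC
Y = (0.0001887 + j0.0003060) S
|Y| = 0.0003595 S → |Z| = 1/|Y| = 2781 Ω, ∠Z = −∠Y = -58.35°
I = V/|Z| = 17.9/2781 = 6.435 mA

6.435 mA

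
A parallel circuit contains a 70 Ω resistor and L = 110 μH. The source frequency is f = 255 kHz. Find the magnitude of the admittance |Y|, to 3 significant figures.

15.4 mS

ω = 2πf = 1.602e+06 rad/s
X_L = ωL = 176 Ω
Parallel: admittances add. Y = 1/R + 1/(jωL)
Y = (0.0143 − j0.00567) S
|Y| = 0.0154 S → |Z| = 1/|Y| = 65.1 Ω, ∠Z = −∠Y = 21.7°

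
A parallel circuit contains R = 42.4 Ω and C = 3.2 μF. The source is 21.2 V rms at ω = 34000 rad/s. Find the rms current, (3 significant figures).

X_C = 1/(ωC) = 9.19 Ω
Parallel: admittances add. Y = 1/R + jωC
Y = (0.0236 + j0.109) S
|Y| = 0.111 S → |Z| = 1/|Y| = 8.98 Ω, ∠Z = −∠Y = -77.8°
I = V/|Z| = 21.2/8.98 = 2.36 A

2.36 A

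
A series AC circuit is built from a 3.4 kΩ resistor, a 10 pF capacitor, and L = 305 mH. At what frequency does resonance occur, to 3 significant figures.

ω₀ = 1/√(LC) = 1/√(0.305 × 1e-11) = 572600 rad/s
f₀ = ω₀/(2π) = 91.1 kHz

91.1 kHz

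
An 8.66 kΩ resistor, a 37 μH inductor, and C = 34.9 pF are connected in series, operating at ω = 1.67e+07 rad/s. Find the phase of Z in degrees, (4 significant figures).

-7.225°

X_L = ωL = 617.9 Ω
X_C = 1/(ωC) = 1716 Ω
Net reactance X = X_L − X_C = -1098 Ω
Z = 8660 − j1098 Ω
|Z| = √(8660² + 1098²) = 8729 Ω
∠Z = arctan(-1098/8660) = -7.225°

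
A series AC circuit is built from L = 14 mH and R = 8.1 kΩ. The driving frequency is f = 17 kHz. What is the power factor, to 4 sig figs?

ω = 2πf = 106800 rad/s
X_L = ωL = 1495 Ω
Z = 8100 + j1495 Ω
|Z| = √(8100² + 1495²) = 8237 Ω
∠Z = arctan(1495/8100) = 10.46°
cos φ = cos(10.46°) = 0.9834

0.9834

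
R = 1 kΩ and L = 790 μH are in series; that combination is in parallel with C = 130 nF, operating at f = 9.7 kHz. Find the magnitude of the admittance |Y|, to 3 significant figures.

ω = 2πf = 60950 rad/s
X_L = ωL = 48.1 Ω
X_C = 1/(ωC) = 126 Ω
Branch 1 (R+jX_L): Z₁ = 1000 + j48.1 Ω, |Z₁| = 1000 Ω
Branch 2 (−jX_C): Z₂ = −j126 Ω
Parallel: Z = Z₁Z₂/(Z₁+Z₂), |Z| = 126 Ω, ∠Z = -82.8°
|Y| = 1/|Z| = 7.94 mS

7.94 mS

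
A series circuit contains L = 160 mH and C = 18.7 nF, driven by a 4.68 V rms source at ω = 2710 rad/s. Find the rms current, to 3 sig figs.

X_L = ωL = 434 Ω
X_C = 1/(ωC) = 19700 Ω
Net reactance X = X_L − X_C = -19300 Ω
Z = − j19300 Ω
|Z| = √(0² + 19300²) = 19300 Ω
I = V/|Z| = 4.68/19300 = 242 μA

242 μA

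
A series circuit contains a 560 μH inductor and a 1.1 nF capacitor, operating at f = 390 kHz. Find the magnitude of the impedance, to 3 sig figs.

ω = 2πf = 2.45e+06 rad/s
X_L = ωL = 1370 Ω
X_C = 1/(ωC) = 371 Ω
Net reactance X = X_L − X_C = 1000 Ω
Z = j1000 Ω
|Z| = √(0² + 1000²) = 1000 Ω

1000 Ω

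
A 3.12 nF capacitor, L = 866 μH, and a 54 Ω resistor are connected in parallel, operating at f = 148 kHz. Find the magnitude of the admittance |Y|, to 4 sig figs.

ω = 2πf = 929900 rad/s
X_L = ωL = 805.3 Ω
X_C = 1/(ωC) = 344.7 Ω
Parallel: admittances add. Y = 1/R + 1/(jωL) + jωC
Y = (0.01852 + j0.001660) S
|Y| = 0.01859 S → |Z| = 1/|Y| = 53.78 Ω, ∠Z = −∠Y = -5.121°

18.59 mS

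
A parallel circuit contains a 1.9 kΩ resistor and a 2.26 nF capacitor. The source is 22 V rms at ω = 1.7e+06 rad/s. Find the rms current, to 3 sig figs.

X_C = 1/(ωC) = 260 Ω
Parallel: admittances add. Y = 1/R + jωC
Y = (0.000526 + j0.00384) S
|Y| = 0.00388 S → |Z| = 1/|Y| = 258 Ω, ∠Z = −∠Y = -82.2°
I = V/|Z| = 22/258 = 85.3 mA

85.3 mA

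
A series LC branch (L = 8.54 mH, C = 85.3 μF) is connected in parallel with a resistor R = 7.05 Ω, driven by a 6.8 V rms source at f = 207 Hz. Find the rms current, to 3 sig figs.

ω = 2πf = 1301 rad/s
X_L = ωL = 11.1 Ω
X_C = 1/(ωC) = 9.01 Ω
Branch 1: Z₁ = R = 7.05 Ω
Branch 2 (series LC): Z₂ = j(X_L − X_C) = j2.09 Ω
Parallel: Z = Z₁Z₂/(Z₁+Z₂), |Z| = 2.01 Ω, ∠Z = 73.5°
I = V/|Z| = 6.8/2.01 = 3.39 A

3.39 A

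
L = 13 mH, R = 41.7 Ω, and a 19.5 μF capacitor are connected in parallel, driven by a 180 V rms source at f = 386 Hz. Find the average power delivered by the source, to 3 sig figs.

777 W

ω = 2πf = 2425 rad/s
X_L = ωL = 31.5 Ω
X_C = 1/(ωC) = 21.1 Ω
Parallel: admittances add. Y = 1/R + 1/(jωL) + jωC
Y = (0.0240 + j0.0156) S
|Y| = 0.0286 S → |Z| = 1/|Y| = 35.0 Ω, ∠Z = −∠Y = -33.0°
I = V/|Z| = 5.15 A
P = VI cos φ = 180 × 5.15 × cos(-33.0°) = 777 W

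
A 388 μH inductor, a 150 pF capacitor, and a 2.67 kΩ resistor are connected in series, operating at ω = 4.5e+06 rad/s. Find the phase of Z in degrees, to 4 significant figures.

5.658°

X_L = ωL = 1746 Ω
X_C = 1/(ωC) = 1481 Ω
Net reactance X = X_L − X_C = 264.5 Ω
Z = 2670 + j264.5 Ω
|Z| = √(2670² + 264.5²) = 2683 Ω
∠Z = arctan(264.5/2670) = 5.658°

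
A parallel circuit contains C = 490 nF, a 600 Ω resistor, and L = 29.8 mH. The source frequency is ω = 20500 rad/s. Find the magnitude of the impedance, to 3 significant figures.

117 Ω

X_L = ωL = 611 Ω
X_C = 1/(ωC) = 99.6 Ω
Parallel: admittances add. Y = 1/R + 1/(jωL) + jωC
Y = (0.00167 + j0.00841) S
|Y| = 0.00857 S → |Z| = 1/|Y| = 117 Ω, ∠Z = −∠Y = -78.8°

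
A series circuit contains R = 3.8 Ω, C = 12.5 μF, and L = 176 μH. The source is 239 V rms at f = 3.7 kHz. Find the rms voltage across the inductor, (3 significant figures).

254 V

ω = 2πf = 23250 rad/s
X_L = ωL = 4.09 Ω
X_C = 1/(ωC) = 3.44 Ω
Net reactance X = X_L − X_C = 0.650 Ω
Z = 3.80 + j0.650 Ω
|Z| = √(3.80² + 0.650²) = 3.86 Ω
I = V/|Z| = 62.0 A
V_L = I·|Z_L| = 62.0 × 4.09 = 254 V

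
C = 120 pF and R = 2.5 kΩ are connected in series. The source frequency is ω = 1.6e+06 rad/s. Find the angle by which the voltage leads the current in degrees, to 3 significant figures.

X_C = 1/(ωC) = 5210 Ω
Z = 2500 − j5210 Ω
|Z| = √(2500² + 5210²) = 5780 Ω
∠Z = arctan(-5210/2500) = -64.4°

-64.4°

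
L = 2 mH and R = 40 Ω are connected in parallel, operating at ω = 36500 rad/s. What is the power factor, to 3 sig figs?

X_L = ωL = 73.0 Ω
Parallel: admittances add. Y = 1/R + 1/(jωL)
Y = (0.0250 − j0.0137) S
|Y| = 0.0285 S → |Z| = 1/|Y| = 35.1 Ω, ∠Z = −∠Y = 28.7°
cos φ = cos(28.7°) = 0.877

0.877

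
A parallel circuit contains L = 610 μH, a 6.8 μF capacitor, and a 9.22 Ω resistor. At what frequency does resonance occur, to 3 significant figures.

ω₀ = 1/√(LC) = 1/√(0.00061 × 6.8e-06) = 15530 rad/s
f₀ = ω₀/(2π) = 2.47 kHz

2.47 kHz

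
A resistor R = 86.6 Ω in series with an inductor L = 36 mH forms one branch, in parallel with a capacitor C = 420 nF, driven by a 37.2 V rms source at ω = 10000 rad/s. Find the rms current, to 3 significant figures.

63.1 mA

X_L = ωL = 360 Ω
X_C = 1/(ωC) = 238 Ω
Branch 1 (R+jX_L): Z₁ = 86.6 + j360 Ω, |Z₁| = 370 Ω
Branch 2 (−jX_C): Z₂ = −j238 Ω
Parallel: Z = Z₁Z₂/(Z₁+Z₂), |Z| = 590 Ω, ∠Z = -68.1°
I = V/|Z| = 37.2/590 = 63.1 mA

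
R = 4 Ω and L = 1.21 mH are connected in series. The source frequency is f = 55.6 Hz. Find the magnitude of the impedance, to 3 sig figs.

ω = 2πf = 349.3 rad/s
X_L = ωL = 0.423 Ω
Z = 4.00 + j0.423 Ω
|Z| = √(4.00² + 0.423²) = 4.02 Ω

4.02 Ω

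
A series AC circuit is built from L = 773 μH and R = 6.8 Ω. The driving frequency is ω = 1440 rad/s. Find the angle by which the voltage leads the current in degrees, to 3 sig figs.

9.30°

X_L = ωL = 1.11 Ω
Z = 6.80 + j1.11 Ω
|Z| = √(6.80² + 1.11²) = 6.89 Ω
∠Z = arctan(1.11/6.80) = 9.30°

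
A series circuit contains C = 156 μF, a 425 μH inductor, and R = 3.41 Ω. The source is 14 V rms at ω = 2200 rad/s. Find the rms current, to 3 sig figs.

X_L = ωL = 0.935 Ω
X_C = 1/(ωC) = 2.91 Ω
Net reactance X = X_L − X_C = -1.98 Ω
Z = 3.41 − j1.98 Ω
|Z| = √(3.41² + 1.98²) = 3.94 Ω
I = V/|Z| = 14/3.94 = 3.55 A

3.55 A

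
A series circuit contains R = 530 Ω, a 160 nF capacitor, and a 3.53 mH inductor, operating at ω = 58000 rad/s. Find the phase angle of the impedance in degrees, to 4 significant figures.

X_L = ωL = 204.7 Ω
X_C = 1/(ωC) = 107.8 Ω
Net reactance X = X_L − X_C = 96.98 Ω
Z = 530.0 + j96.98 Ω
|Z| = √(530.0² + 96.98²) = 538.8 Ω
∠Z = arctan(96.98/530.0) = 10.37°

10.37°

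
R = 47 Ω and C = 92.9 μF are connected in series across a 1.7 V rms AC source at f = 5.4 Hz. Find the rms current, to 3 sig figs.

ω = 2πf = 33.93 rad/s
X_C = 1/(ωC) = 317 Ω
Z = 47.0 − j317 Ω
|Z| = √(47.0² + 317²) = 321 Ω
I = V/|Z| = 1.7/321 = 5.30 mA

5.30 mA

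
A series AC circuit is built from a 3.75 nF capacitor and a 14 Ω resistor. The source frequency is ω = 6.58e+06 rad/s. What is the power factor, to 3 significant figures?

X_C = 1/(ωC) = 40.5 Ω
Z = 14.0 − j40.5 Ω
|Z| = √(14.0² + 40.5²) = 42.9 Ω
∠Z = arctan(-40.5/14.0) = -70.9°
cos φ = cos(-70.9°) = 0.327

0.327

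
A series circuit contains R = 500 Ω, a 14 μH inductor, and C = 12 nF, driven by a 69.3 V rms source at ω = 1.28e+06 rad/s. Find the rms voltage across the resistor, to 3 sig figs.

X_L = ωL = 17.9 Ω
X_C = 1/(ωC) = 65.1 Ω
Net reactance X = X_L − X_C = -47.2 Ω
Z = 500 − j47.2 Ω
|Z| = √(500² + 47.2²) = 502 Ω
I = V/|Z| = 138 mA
V_R = I·|Z_R| = 0.138 × 500 = 69.0 V

69.0 V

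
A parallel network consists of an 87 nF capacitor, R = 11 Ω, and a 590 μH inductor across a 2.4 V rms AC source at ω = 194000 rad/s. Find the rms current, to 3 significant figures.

219 mA

X_L = ωL = 114 Ω
X_C = 1/(ωC) = 59.2 Ω
Parallel: admittances add. Y = 1/R + 1/(jωL) + jωC
Y = (0.0909 + j0.00814) S
|Y| = 0.0913 S → |Z| = 1/|Y| = 11.0 Ω, ∠Z = −∠Y = -5.12°
I = V/|Z| = 2.4/11.0 = 219 mA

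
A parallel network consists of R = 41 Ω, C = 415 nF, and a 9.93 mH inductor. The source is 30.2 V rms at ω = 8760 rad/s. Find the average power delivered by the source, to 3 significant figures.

22.2 W

X_L = ωL = 87.0 Ω
X_C = 1/(ωC) = 275 Ω
Parallel: admittances add. Y = 1/R + 1/(jωL) + jωC
Y = (0.0244 − j0.00786) S
|Y| = 0.0256 S → |Z| = 1/|Y| = 39.0 Ω, ∠Z = −∠Y = 17.9°
I = V/|Z| = 774 mA
P = VI cos φ = 30.2 × 0.774 × cos(17.9°) = 22.2 W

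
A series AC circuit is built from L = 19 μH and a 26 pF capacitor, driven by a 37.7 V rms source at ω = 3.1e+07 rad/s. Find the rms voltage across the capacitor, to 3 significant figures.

71.8 V

X_L = ωL = 589 Ω
X_C = 1/(ωC) = 1240 Ω
Net reactance X = X_L − X_C = -652 Ω
Z = − j652 Ω
|Z| = √(0² + 652²) = 652 Ω
I = V/|Z| = 57.8 mA
V_C = I·|Z_C| = 0.0578 × 1240 = 71.8 V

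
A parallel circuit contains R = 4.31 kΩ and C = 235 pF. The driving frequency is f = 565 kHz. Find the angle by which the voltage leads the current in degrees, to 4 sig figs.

-74.46°

ω = 2πf = 3.55e+06 rad/s
X_C = 1/(ωC) = 1199 Ω
Parallel: admittances add. Y = 1/R + jωC
Y = (0.0002320 + j0.0008342) S
|Y| = 0.0008659 S → |Z| = 1/|Y| = 1155 Ω, ∠Z = −∠Y = -74.46°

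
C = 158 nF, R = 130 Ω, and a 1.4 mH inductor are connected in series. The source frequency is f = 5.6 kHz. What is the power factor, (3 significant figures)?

0.705

ω = 2πf = 35190 rad/s
X_L = ωL = 49.3 Ω
X_C = 1/(ωC) = 180 Ω
Net reactance X = X_L − X_C = -131 Ω
Z = 130 − j131 Ω
|Z| = √(130² + 131²) = 184 Ω
∠Z = arctan(-131/130) = -45.1°
cos φ = cos(-45.1°) = 0.705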